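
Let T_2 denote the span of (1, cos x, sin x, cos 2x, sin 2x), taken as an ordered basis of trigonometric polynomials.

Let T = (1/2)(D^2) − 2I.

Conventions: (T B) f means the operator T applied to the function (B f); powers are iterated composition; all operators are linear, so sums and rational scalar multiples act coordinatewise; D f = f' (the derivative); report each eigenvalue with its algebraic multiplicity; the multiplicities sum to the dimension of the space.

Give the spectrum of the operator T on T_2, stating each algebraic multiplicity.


λ = -4 (multiplicity 2), λ = -5/2 (multiplicity 2), λ = -2 (multiplicity 1)

image of 1: -2
image of cos x: -(5/2)cos x
image of sin x: -(5/2)sin x
image of cos 2x: -4cos 2x
image of sin 2x: -4sin 2x
the matrix is diagonal; its diagonal is (-2, -5/2, -5/2, -4, -4)
for a triangular matrix the eigenvalues are the diagonal entries, with algebraic multiplicity their repetition count


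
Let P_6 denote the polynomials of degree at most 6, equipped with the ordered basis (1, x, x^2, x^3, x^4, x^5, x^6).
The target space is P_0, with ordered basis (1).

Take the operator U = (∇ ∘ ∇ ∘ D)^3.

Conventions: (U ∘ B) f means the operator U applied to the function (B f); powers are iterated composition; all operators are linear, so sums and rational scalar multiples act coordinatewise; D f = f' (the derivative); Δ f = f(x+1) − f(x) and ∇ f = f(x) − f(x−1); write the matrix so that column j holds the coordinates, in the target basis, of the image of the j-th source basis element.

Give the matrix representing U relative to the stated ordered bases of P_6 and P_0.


the matrix is [[0, 0, 0, 0, 0, 0, 0]] (rows listed top to bottom)

image of 1: 0
image of x: 0
image of x^2: 0
image of x^3: 0
image of x^4: 0
image of x^5: 0
image of x^6: 0
each image's coordinates form column j of the matrix


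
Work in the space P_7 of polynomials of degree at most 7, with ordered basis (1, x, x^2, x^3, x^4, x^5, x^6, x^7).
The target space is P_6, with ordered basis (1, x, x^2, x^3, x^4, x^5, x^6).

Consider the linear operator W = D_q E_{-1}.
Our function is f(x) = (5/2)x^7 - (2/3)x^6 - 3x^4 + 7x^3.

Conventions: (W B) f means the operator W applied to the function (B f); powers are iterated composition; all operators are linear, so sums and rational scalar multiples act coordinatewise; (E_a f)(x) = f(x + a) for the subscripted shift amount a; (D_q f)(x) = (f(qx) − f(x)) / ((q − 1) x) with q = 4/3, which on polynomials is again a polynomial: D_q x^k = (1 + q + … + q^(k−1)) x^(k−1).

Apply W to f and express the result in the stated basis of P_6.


the image equals g(x) = (70985/1458)x^6 - (367003/1458)x^5 + (88253/162)x^4 - (11725/18)x^3 + (26603/54)x^2 - (1421/6)x + 109/2

E_{-1} f = (5/2)x^7 - (109/6)x^6 + (113/2)x^5 - (201/2)x^4 + (719/6)x^3 - (203/2)x^2 + (109/2)x - 79/6
D_q E_{-1} f = (70985/1458)x^6 - (367003/1458)x^5 + (88253/162)x^4 - (11725/18)x^3 + (26603/54)x^2 - (1421/6)x + 109/2


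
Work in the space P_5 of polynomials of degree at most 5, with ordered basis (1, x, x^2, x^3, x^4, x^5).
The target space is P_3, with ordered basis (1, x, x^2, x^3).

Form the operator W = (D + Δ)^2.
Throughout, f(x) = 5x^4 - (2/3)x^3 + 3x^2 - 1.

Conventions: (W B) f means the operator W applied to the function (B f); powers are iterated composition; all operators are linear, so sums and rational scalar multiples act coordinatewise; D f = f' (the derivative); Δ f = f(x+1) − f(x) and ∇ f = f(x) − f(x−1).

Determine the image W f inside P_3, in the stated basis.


g(x) = 240x^2 + 224x + 126

D f = 20x^3 - 2x^2 + 6x
Δ f = 20x^3 + 28x^2 + 24x + 22/3
(D + Δ) f = 40x^3 + 26x^2 + 30x + 22/3
D (D + Δ) f = 120x^2 + 52x + 30
Δ (D + Δ) f = 120x^2 + 172x + 96
(D + Δ) (D + Δ) f = 240x^2 + 224x + 126


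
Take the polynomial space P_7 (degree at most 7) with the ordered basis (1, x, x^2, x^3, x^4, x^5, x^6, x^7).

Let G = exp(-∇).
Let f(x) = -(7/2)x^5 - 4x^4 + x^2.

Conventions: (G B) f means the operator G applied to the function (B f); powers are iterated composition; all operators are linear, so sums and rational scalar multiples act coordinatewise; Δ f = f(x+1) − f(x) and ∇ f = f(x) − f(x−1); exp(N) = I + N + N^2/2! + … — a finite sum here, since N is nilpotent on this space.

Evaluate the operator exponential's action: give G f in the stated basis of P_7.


order-1 term: (35/2)x^4 - 19x^3 + 11x^2 - (7/2)x + 1/2
order-2 term: -35x^3 + 81x^2 - (149/2)x + 51/2
order-3 term: 35x^2 - 89x + 127/2
order-4 term: -(35/2)x + 31
order-5 term: 7/2
the series for exp(-∇) f terminates at order 5
exp(-∇) f = -(7/2)x^5 + (27/2)x^4 - 54x^3 + 128x^2 - (369/2)x + 124

g(x) = -(7/2)x^5 + (27/2)x^4 - 54x^3 + 128x^2 - (369/2)x + 124


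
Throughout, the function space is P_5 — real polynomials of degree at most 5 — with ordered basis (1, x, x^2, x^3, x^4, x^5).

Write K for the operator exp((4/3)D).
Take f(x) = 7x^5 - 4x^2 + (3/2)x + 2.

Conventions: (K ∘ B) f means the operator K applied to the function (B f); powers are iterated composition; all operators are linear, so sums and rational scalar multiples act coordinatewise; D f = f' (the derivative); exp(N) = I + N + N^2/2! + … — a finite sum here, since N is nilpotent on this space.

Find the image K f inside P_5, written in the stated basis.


order-1 term: (140/3)x^4 - (32/3)x + 2
order-2 term: (1120/9)x^3 - 64/9
order-3 term: (4480/27)x^2
order-4 term: (8960/81)x
order-5 term: 7168/243
the series for exp((4/3)D) f terminates at order 5
exp((4/3)D) f = 7x^5 + (140/3)x^4 + (1120/9)x^3 + (4372/27)x^2 + (16435/162)x + 6412/243

the result is g(x) = 7x^5 + (140/3)x^4 + (1120/9)x^3 + (4372/27)x^2 + (16435/162)x + 6412/243


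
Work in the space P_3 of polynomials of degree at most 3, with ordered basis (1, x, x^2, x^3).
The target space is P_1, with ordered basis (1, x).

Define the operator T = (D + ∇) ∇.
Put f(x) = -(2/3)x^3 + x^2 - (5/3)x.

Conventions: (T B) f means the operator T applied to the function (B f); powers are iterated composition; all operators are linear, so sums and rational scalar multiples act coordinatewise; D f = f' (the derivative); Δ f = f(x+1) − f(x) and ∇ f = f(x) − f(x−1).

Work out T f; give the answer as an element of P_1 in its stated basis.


∇ f = -2x^2 + 4x - 10/3
D ∇ f = -4x + 4
∇ ∇ f = -4x + 6
(D + ∇) ∇ f = -8x + 10

g(x) = -8x + 10


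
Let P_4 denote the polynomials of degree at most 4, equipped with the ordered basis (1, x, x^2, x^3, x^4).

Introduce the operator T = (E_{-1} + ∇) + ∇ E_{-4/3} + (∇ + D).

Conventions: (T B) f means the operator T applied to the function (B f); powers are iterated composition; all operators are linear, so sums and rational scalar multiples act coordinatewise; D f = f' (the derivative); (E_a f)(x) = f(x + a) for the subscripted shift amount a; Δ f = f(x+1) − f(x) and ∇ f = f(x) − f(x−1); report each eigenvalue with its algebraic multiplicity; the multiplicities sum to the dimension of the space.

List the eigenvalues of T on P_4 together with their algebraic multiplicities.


image of 1: 1
image of x: x + 3
image of x^2: x^2 + 6x - 14/3
image of x^3: x^3 + 9x^2 - 14x + 34/3
image of x^4: x^4 + 12x^3 - 28x^2 + (136/3)x - 742/27
the matrix is upper triangular; its diagonal is (1, 1, 1, 1, 1)
for a triangular matrix the eigenvalues are the diagonal entries, with algebraic multiplicity their repetition count

λ = 1 (multiplicity 5)


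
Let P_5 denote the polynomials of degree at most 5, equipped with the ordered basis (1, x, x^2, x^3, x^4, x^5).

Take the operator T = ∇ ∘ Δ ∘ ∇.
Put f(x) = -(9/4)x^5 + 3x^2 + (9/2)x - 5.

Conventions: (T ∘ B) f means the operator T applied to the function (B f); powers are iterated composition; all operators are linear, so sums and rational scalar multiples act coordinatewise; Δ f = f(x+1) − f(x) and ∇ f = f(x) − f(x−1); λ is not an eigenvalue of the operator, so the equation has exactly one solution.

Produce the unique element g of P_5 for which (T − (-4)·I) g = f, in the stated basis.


the result is g(x) = -(9/16)x^5 + (147/16)x^2 - (117/16)x + 95/32

write g with unknown coordinates in the stated basis and equate coefficients in (T − (-4)·I) g = f
solving from the highest basis element down gives g = -(9/16)x^5 + (147/16)x^2 - (117/16)x + 95/32
check: T g = -(135/4)x^2 + (135/4)x - 135/8
so T g − (-4)·g = -(9/4)x^5 + 3x^2 + (9/2)x - 5 = f ✓


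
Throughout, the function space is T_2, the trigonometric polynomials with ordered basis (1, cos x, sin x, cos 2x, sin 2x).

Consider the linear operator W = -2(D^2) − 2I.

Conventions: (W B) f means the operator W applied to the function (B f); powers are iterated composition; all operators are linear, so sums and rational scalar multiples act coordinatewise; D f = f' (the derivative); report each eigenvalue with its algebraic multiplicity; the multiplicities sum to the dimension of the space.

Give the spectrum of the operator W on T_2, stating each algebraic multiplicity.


λ = -2 (multiplicity 1), λ = 0 (multiplicity 2), λ = 6 (multiplicity 2)

image of 1: -2
image of cos x: 0
image of sin x: 0
image of cos 2x: 6cos 2x
image of sin 2x: 6sin 2x
the matrix is diagonal; its diagonal is (-2, 0, 0, 6, 6)
for a triangular matrix the eigenvalues are the diagonal entries, with algebraic multiplicity their repetition count


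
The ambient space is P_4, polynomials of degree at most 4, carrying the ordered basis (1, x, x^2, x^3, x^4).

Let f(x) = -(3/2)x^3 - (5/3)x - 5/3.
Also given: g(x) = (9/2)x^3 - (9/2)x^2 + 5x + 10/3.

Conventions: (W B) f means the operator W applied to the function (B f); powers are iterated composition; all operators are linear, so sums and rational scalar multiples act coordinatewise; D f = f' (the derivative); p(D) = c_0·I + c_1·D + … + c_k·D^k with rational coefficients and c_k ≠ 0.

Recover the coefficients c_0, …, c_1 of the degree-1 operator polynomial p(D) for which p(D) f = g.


c_0 = -3, c_1 = 1

D^0 f = -(3/2)x^3 - (5/3)x - 5/3
D^1 f = -(9/2)x^2 - 5/3
matching coefficients of g against c_0 f + c_1 Df + … from the top degree down determines the c_i
solution: c_0 = -3, c_1 = 1


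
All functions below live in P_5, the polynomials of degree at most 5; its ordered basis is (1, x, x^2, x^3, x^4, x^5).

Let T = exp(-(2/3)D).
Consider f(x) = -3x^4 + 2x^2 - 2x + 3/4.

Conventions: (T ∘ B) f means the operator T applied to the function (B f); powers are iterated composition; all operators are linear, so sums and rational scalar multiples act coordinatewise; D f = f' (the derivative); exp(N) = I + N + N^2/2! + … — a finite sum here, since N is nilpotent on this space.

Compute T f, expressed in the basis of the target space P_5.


the result is g(x) = -3x^4 + 8x^3 - 6x^2 - (10/9)x + 257/108

order-1 term: 8x^3 - (8/3)x + 4/3
order-2 term: -8x^2 + 8/9
order-3 term: (32/9)x
order-4 term: -16/27
the series for exp(-(2/3)D) f terminates at order 4
exp(-(2/3)D) f = -3x^4 + 8x^3 - 6x^2 - (10/9)x + 257/108


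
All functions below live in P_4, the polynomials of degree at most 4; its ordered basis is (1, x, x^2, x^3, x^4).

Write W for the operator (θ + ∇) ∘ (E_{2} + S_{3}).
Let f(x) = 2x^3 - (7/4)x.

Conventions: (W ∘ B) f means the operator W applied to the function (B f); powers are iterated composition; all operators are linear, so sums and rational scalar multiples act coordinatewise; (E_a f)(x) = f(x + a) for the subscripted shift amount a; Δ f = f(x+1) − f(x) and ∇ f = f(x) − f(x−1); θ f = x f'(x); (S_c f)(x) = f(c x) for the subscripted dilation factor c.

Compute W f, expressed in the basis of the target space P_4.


the image equals g(x) = 168x^3 + 192x^2 - 127x + 61

E_{2} f = 2x^3 + 12x^2 + (89/4)x + 25/2
S_{3} f = 54x^3 - (21/4)x
(E_{2} + S_{3}) f = 56x^3 + 12x^2 + 17x + 25/2
θ (E_{2} + S_{3}) f = 168x^3 + 24x^2 + 17x
∇ (E_{2} + S_{3}) f = 168x^2 - 144x + 61
(θ + ∇) (E_{2} + S_{3}) f = 168x^3 + 192x^2 - 127x + 61


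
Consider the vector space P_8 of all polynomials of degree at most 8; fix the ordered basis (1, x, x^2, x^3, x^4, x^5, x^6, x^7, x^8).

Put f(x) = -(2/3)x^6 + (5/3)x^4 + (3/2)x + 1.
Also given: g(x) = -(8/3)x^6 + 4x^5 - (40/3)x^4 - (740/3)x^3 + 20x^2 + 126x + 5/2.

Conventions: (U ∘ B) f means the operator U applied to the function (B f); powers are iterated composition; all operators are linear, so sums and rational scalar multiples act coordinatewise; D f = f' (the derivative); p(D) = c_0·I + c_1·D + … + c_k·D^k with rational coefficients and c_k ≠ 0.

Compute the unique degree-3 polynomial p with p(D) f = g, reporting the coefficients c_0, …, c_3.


c_0 = 4, c_1 = -1, c_2 = 1, c_3 = 3

D^0 f = -(2/3)x^6 + (5/3)x^4 + (3/2)x + 1
D^1 f = -4x^5 + (20/3)x^3 + 3/2
D^2 f = -20x^4 + 20x^2
D^3 f = -80x^3 + 40x
matching coefficients of g against c_0 f + c_1 Df + … from the top degree down determines the c_i
solution: c_0 = 4, c_1 = -1, c_2 = 1, c_3 = 3


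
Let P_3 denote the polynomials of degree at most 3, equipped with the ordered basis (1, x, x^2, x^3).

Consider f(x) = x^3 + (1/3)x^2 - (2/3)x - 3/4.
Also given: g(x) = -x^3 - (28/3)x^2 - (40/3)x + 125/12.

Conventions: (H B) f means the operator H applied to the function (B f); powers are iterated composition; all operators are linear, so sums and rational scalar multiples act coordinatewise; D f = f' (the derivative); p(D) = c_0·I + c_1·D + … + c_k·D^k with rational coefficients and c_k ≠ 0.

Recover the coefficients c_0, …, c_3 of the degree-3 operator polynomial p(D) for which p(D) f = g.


D^0 f = x^3 + (1/3)x^2 - (2/3)x - 3/4
D^1 f = 3x^2 + (2/3)x - 2/3
D^2 f = 6x + 2/3
D^3 f = 6
matching coefficients of g against c_0 f + c_1 Df + … from the top degree down determines the c_i
solution: c_0 = -1, c_1 = -3, c_2 = -2, c_3 = 3/2

c_0 = -1, c_1 = -3, c_2 = -2, c_3 = 3/2


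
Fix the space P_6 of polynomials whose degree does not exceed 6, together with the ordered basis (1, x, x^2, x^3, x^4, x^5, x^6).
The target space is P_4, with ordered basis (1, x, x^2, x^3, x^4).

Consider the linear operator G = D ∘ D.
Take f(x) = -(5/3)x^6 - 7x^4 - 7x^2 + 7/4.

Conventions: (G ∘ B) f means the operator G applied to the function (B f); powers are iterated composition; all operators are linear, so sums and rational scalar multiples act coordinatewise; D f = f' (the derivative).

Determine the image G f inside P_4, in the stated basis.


the result is g(x) = -50x^4 - 84x^2 - 14

D f = -10x^5 - 28x^3 - 14x
D D f = -50x^4 - 84x^2 - 14


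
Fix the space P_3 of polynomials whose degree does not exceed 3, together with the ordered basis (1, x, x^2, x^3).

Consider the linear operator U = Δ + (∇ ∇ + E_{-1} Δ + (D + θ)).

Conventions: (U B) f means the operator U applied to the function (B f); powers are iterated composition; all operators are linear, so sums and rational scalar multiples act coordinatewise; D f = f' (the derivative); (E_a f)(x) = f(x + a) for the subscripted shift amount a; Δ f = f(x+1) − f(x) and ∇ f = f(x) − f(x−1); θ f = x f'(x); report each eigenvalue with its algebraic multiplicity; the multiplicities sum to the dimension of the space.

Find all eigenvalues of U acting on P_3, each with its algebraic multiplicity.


λ = 0 (multiplicity 1), λ = 1 (multiplicity 1), λ = 2 (multiplicity 1), λ = 3 (multiplicity 1)

image of 1: 0
image of x: x + 3
image of x^2: 2x^2 + 6x + 2
image of x^3: 3x^3 + 9x^2 + 6x - 4
the matrix is upper triangular; its diagonal is (0, 1, 2, 3)
for a triangular matrix the eigenvalues are the diagonal entries, with algebraic multiplicity their repetition count


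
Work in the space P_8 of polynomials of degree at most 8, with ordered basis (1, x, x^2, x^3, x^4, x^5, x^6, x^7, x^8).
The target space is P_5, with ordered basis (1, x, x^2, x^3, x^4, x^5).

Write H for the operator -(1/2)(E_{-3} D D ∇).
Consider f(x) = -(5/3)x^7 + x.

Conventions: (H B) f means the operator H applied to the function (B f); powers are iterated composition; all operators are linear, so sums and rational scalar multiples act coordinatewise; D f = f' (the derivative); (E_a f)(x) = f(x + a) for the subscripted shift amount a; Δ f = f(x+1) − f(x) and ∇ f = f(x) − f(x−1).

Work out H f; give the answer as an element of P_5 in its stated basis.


g(x) = 175x^4 - 2450x^3 + 12950x^2 - 30625x + 27335

∇ f = -(35/3)x^6 + 35x^5 - (175/3)x^4 + (175/3)x^3 - 35x^2 + (35/3)x - 2/3
D ∇ f = -70x^5 + 175x^4 - (700/3)x^3 + 175x^2 - 70x + 35/3
D D ∇ f = -350x^4 + 700x^3 - 700x^2 + 350x - 70
E_{-3} (D D ∇) f = -350x^4 + 4900x^3 - 25900x^2 + 61250x - 54670
(-(1/2)(E_{-3} D D ∇)) f = 175x^4 - 2450x^3 + 12950x^2 - 30625x + 27335


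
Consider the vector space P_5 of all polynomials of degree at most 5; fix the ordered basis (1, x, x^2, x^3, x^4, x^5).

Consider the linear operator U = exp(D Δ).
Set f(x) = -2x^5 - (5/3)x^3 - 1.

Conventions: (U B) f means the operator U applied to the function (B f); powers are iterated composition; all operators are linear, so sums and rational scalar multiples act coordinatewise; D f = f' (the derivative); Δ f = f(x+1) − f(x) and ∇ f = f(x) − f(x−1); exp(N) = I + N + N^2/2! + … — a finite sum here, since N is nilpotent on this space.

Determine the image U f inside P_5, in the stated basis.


the image equals g(x) = -2x^5 - (125/3)x^3 - 60x^2 - 170x - 136

order-1 term: -40x^3 - 60x^2 - 50x - 15
order-2 term: -120x - 120
the series for exp(D Δ) f terminates at order 2
exp(D Δ) f = -2x^5 - (125/3)x^3 - 60x^2 - 170x - 136


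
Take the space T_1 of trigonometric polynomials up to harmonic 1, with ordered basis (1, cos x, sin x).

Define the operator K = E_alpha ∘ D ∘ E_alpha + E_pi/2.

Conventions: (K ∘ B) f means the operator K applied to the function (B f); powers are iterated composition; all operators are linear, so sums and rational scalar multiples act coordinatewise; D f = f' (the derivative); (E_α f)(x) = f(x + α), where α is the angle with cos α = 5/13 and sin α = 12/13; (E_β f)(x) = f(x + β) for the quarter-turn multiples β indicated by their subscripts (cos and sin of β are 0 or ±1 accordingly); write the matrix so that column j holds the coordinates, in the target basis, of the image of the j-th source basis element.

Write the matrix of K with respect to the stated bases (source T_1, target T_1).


image of 1: 1
image of cos x: -(120/169)cos x - (50/169)sin x
image of sin x: (50/169)cos x - (120/169)sin x
each image's coordinates form column j of the matrix

the matrix is [[1, 0, 0]; [0, -120/169, 50/169]; [0, -50/169, -120/169]] (rows listed top to bottom)


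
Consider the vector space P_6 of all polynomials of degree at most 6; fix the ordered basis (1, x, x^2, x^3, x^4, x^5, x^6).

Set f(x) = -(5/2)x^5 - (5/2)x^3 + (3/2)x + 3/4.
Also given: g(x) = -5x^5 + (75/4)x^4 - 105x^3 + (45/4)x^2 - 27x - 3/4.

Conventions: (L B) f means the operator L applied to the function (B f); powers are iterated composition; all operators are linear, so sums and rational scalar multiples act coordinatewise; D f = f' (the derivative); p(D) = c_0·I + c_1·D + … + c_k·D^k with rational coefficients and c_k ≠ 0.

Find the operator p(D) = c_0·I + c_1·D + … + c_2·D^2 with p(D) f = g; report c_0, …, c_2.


c_0 = 2, c_1 = -3/2, c_2 = 2

D^0 f = -(5/2)x^5 - (5/2)x^3 + (3/2)x + 3/4
D^1 f = -(25/2)x^4 - (15/2)x^2 + 3/2
D^2 f = -50x^3 - 15x
matching coefficients of g against c_0 f + c_1 Df + … from the top degree down determines the c_i
solution: c_0 = 2, c_1 = -3/2, c_2 = 2


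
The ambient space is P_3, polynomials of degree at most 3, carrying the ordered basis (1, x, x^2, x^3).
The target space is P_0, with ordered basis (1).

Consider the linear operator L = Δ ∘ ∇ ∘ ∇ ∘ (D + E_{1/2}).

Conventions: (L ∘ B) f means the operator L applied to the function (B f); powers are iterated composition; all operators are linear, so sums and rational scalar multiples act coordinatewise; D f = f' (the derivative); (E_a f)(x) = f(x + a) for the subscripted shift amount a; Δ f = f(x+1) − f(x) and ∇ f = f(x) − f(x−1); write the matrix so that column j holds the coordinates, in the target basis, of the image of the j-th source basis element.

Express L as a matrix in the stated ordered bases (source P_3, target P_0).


image of 1: 0
image of x: 0
image of x^2: 0
image of x^3: 6
each image's coordinates form column j of the matrix

the matrix is [[0, 0, 0, 6]] (rows listed top to bottom)


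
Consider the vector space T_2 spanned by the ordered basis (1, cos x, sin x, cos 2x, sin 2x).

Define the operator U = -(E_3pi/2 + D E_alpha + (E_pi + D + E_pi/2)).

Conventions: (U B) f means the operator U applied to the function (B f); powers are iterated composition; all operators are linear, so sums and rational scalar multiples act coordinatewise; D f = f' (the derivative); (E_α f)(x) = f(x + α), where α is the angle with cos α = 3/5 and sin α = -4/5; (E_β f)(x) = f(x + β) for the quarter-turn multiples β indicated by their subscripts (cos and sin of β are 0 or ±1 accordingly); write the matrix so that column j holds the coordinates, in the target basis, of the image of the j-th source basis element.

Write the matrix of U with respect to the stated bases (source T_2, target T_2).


image of 1: -3
image of cos x: (1/5)cos x + (8/5)sin x
image of sin x: -(8/5)cos x + (1/5)sin x
image of cos 2x: -(23/25)cos 2x + (36/25)sin 2x
image of sin 2x: -(36/25)cos 2x - (23/25)sin 2x
each image's coordinates form column j of the matrix

the matrix is [[-3, 0, 0, 0, 0]; [0, 1/5, -8/5, 0, 0]; [0, 8/5, 1/5, 0, 0]; [0, 0, 0, -23/25, -36/25]; [0, 0, 0, 36/25, -23/25]] (rows listed top to bottom)


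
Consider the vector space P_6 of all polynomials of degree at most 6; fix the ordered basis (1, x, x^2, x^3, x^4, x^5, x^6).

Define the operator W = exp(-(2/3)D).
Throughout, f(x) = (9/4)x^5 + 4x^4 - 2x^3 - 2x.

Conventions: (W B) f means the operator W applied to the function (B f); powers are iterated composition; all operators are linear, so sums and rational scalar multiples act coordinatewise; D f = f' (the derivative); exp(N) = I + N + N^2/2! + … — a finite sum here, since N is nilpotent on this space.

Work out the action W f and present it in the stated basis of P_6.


order-1 term: -(15/2)x^4 - (32/3)x^3 + 4x^2 + 4/3
order-2 term: 10x^3 + (32/3)x^2 - (8/3)x
order-3 term: -(20/3)x^2 - (128/27)x + 16/27
order-4 term: (20/9)x + 64/81
order-5 term: -8/27
the series for exp(-(2/3)D) f terminates at order 5
exp(-(2/3)D) f = (9/4)x^5 - (7/2)x^4 - (8/3)x^3 + 8x^2 - (194/27)x + 196/81

the image equals g(x) = (9/4)x^5 - (7/2)x^4 - (8/3)x^3 + 8x^2 - (194/27)x + 196/81


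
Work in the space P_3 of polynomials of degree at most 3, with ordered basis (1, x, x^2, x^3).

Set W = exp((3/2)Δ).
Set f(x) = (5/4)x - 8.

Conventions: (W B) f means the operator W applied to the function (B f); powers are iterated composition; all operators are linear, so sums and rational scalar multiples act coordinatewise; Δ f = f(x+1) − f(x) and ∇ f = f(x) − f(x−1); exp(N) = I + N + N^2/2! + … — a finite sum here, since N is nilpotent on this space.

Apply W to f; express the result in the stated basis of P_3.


order-1 term: 15/8
the series for exp((3/2)Δ) f terminates at order 1
exp((3/2)Δ) f = (5/4)x - 49/8

g(x) = (5/4)x - 49/8


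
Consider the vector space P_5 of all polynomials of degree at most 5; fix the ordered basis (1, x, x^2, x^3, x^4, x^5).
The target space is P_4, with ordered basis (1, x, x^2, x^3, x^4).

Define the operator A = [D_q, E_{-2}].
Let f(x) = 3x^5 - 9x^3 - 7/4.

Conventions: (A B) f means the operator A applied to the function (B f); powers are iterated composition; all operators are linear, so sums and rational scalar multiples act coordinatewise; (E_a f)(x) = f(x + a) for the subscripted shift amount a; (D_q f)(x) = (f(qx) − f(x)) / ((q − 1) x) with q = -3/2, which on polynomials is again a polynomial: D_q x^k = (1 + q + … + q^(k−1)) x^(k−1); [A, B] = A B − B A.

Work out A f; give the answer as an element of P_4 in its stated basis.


g(x) = (525/4)x^3 - (75/2)x^2 + 360x + 30

E_{-2} f = 3x^5 - 30x^4 + 111x^3 - 186x^2 + 132x - 103/4
D_q E_{-2} f = (165/16)x^4 + (195/4)x^3 + (777/4)x^2 + 93x + 132
D_q f = (165/16)x^4 - (63/4)x^2
E_{-2} D_q f = (165/16)x^4 - (165/2)x^3 + (927/4)x^2 - 267x + 102
[D_q, E_{-2}] f = (525/4)x^3 - (75/2)x^2 + 360x + 30


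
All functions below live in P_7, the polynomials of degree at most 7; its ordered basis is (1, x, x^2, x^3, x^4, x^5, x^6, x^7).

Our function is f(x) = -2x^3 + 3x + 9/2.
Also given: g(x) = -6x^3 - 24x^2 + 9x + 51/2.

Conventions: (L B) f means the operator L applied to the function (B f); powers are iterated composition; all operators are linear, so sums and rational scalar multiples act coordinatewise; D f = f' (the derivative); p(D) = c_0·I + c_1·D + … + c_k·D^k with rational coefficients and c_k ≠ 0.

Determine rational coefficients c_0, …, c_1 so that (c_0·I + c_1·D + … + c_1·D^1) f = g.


p(D) = 3·I + 4·D, i.e. c_0 = 3, c_1 = 4

D^0 f = -2x^3 + 3x + 9/2
D^1 f = -6x^2 + 3
matching coefficients of g against c_0 f + c_1 Df + … from the top degree down determines the c_i
solution: c_0 = 3, c_1 = 4


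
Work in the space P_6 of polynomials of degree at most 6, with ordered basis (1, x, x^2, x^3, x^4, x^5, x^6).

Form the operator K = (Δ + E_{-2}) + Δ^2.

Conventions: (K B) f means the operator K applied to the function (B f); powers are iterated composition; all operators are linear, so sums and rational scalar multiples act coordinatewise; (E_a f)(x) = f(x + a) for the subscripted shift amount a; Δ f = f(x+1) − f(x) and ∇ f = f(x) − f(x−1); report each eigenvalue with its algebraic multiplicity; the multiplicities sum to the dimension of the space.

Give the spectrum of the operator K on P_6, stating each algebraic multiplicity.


image of 1: 1
image of x: x - 1
image of x^2: x^2 - 2x + 7
image of x^3: x^3 - 3x^2 + 21x - 1
image of x^4: x^4 - 4x^3 + 42x^2 - 4x + 31
image of x^5: x^5 - 5x^4 + 70x^3 - 10x^2 + 155x - 1
image of x^6: x^6 - 6x^5 + 105x^4 - 20x^3 + 465x^2 - 6x + 127
the matrix is upper triangular; its diagonal is (1, 1, 1, 1, 1, 1, 1)
for a triangular matrix the eigenvalues are the diagonal entries, with algebraic multiplicity their repetition count

λ = 1 (multiplicity 7)


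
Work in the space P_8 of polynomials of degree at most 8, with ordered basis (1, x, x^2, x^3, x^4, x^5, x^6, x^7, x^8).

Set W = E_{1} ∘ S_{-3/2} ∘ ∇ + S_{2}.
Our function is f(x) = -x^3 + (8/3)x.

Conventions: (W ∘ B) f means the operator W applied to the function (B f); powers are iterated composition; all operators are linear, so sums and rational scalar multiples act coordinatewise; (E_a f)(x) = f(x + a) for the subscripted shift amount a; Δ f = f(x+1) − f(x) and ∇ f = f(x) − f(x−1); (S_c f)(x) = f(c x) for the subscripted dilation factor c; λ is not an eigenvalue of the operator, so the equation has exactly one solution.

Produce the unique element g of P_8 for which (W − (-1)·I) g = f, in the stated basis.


write g with unknown coordinates in the stated basis and equate coefficients in (W − (-1)·I) g = f
solving from the highest basis element down gives g = -(1/9)x^3 + (3/20)x^2 + (307/180)x + 23/180
check: W g = -(8/9)x^3 - (3/20)x^2 + (173/180)x - 23/180
so W g − (-1)·g = -x^3 + (8/3)x = f ✓

g(x) = -(1/9)x^3 + (3/20)x^2 + (307/180)x + 23/180


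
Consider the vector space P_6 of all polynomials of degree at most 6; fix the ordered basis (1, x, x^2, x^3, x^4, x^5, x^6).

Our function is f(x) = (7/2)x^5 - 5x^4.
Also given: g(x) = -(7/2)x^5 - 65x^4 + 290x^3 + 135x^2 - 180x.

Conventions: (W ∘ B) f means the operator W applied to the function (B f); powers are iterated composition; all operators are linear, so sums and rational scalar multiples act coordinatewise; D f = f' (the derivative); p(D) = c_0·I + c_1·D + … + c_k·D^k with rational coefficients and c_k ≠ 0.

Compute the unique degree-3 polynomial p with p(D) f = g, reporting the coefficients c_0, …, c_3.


D^0 f = (7/2)x^5 - 5x^4
D^1 f = (35/2)x^4 - 20x^3
D^2 f = 70x^3 - 60x^2
D^3 f = 210x^2 - 120x
matching coefficients of g against c_0 f + c_1 Df + … from the top degree down determines the c_i
solution: c_0 = -1, c_1 = -4, c_2 = 3, c_3 = 3/2

p(D) = -I − 4·D + 3·D^2 + (3/2)·D^3, i.e. c_0 = -1, c_1 = -4, c_2 = 3, c_3 = 3/2


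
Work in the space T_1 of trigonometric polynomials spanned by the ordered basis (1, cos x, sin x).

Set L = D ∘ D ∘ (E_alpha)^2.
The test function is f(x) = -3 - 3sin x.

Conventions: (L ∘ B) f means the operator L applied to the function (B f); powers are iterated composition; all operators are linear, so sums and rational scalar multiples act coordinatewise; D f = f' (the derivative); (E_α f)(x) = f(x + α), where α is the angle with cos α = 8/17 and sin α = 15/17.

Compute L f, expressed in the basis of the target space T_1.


E_alpha f = -3 - (45/17)cos x - (24/17)sin x
E_alpha E_alpha f = -3 - (720/289)cos x + (483/289)sin x
D (E_alpha)^2 f = (483/289)cos x + (720/289)sin x
D D (E_alpha)^2 f = (720/289)cos x - (483/289)sin x

the image equals g(x) = (720/289)cos x - (483/289)sin x


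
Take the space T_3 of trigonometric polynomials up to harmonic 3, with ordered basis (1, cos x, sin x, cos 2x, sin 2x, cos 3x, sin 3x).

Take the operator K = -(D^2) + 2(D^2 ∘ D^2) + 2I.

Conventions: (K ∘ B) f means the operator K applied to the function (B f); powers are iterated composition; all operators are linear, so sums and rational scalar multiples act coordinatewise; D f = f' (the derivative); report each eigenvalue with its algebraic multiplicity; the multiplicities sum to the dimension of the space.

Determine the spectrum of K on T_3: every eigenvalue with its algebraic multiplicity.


image of 1: 2
image of cos x: 5cos x
image of sin x: 5sin x
image of cos 2x: 38cos 2x
image of sin 2x: 38sin 2x
image of cos 3x: 173cos 3x
image of sin 3x: 173sin 3x
the matrix is diagonal; its diagonal is (2, 5, 5, 38, 38, 173, 173)
for a triangular matrix the eigenvalues are the diagonal entries, with algebraic multiplicity their repetition count

λ = 2 (multiplicity 1), λ = 5 (multiplicity 2), λ = 38 (multiplicity 2), λ = 173 (multiplicity 2)


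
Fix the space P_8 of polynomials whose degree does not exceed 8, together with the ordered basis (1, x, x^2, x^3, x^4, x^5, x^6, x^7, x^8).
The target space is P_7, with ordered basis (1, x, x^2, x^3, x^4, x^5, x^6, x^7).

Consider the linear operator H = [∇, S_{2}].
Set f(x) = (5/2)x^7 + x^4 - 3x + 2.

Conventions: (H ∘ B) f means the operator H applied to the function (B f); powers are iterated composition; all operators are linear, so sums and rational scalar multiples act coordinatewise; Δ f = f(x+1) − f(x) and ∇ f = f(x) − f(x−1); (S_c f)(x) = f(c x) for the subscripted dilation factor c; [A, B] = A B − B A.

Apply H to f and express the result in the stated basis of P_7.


g(x) = 1120x^6 - 5040x^5 + 9800x^4 - 10468x^3 + 6438x^2 - 2149x + 599/2

S_{2} f = 320x^7 + 16x^4 - 6x + 2
∇ S_{2} f = 2240x^6 - 6720x^5 + 11200x^4 - 11136x^3 + 6624x^2 - 2176x + 298
∇ f = (35/2)x^6 - (105/2)x^5 + (175/2)x^4 - (167/2)x^3 + (93/2)x^2 - (27/2)x - 3/2
S_{2} ∇ f = 1120x^6 - 1680x^5 + 1400x^4 - 668x^3 + 186x^2 - 27x - 3/2
[∇, S_{2}] f = 1120x^6 - 5040x^5 + 9800x^4 - 10468x^3 + 6438x^2 - 2149x + 599/2


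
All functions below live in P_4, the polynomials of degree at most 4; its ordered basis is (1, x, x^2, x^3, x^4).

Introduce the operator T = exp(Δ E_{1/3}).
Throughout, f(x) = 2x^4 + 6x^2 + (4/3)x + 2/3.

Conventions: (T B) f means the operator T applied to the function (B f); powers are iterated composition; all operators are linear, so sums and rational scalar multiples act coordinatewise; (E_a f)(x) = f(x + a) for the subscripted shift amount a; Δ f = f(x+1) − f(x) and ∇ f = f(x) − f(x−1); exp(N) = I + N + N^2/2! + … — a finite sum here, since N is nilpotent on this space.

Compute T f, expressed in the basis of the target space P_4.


order-1 term: 8x^3 + 20x^2 + (92/3)x + 476/27
order-2 term: 12x^2 + 40x + 124/3
order-3 term: 8x + 20
order-4 term: 2
the series for exp(Δ E_{1/3}) f terminates at order 4
exp(Δ E_{1/3}) f = 2x^4 + 8x^3 + 38x^2 + 80x + 2204/27

the image equals g(x) = 2x^4 + 8x^3 + 38x^2 + 80x + 2204/27


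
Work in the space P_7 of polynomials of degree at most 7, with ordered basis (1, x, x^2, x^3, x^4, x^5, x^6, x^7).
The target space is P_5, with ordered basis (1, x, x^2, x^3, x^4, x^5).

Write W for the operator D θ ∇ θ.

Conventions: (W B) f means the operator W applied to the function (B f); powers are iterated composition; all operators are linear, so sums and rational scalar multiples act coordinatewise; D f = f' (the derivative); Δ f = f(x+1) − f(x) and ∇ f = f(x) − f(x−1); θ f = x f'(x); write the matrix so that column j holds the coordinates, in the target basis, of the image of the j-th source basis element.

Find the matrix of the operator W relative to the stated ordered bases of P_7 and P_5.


image of 1: 0
image of x: 0
image of x^2: 4
image of x^3: 36x - 9
image of x^4: 144x^2 - 96x + 16
image of x^5: 400x^3 - 450x^2 + 200x - 25
image of x^6: 900x^4 - 1440x^3 + 1080x^2 - 360x + 36
image of x^7: 1764x^5 - 3675x^4 + 3920x^3 - 2205x^2 + 588x - 49
each image's coordinates form column j of the matrix

the matrix is [[0, 0, 4, -9, 16, -25, 36, -49]; [0, 0, 0, 36, -96, 200, -360, 588]; [0, 0, 0, 0, 144, -450, 1080, -2205]; [0, 0, 0, 0, 0, 400, -1440, 3920]; [0, 0, 0, 0, 0, 0, 900, -3675]; [0, 0, 0, 0, 0, 0, 0, 1764]] (rows listed top to bottom)


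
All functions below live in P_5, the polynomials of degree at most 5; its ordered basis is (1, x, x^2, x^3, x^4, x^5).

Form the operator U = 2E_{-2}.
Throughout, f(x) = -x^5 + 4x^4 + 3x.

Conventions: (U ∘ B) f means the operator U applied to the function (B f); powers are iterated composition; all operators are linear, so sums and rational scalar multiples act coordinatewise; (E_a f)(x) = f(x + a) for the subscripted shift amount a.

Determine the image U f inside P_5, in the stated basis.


the result is g(x) = -2x^5 + 28x^4 - 144x^3 + 352x^2 - 410x + 180

E_{-2} f = -x^5 + 14x^4 - 72x^3 + 176x^2 - 205x + 90
(2E_{-2}) f = -2x^5 + 28x^4 - 144x^3 + 352x^2 - 410x + 180


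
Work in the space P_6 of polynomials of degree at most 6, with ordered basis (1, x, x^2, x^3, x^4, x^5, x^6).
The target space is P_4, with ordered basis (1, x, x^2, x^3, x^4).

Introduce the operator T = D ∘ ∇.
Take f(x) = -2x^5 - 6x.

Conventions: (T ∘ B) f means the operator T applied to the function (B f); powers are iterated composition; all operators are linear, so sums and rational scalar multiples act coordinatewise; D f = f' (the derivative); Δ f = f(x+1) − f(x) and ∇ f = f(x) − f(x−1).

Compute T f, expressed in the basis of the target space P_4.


the image equals g(x) = -40x^3 + 60x^2 - 40x + 10

∇ f = -10x^4 + 20x^3 - 20x^2 + 10x - 8
D ∇ f = -40x^3 + 60x^2 - 40x + 10


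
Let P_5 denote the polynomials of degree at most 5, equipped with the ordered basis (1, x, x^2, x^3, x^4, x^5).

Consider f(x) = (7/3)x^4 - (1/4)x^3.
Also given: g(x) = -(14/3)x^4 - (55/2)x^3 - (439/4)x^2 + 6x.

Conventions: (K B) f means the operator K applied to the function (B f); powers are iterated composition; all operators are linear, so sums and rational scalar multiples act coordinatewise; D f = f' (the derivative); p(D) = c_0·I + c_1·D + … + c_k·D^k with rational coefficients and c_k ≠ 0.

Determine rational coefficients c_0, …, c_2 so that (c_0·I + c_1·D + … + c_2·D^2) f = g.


p(D) = -2·I − 3·D − 4·D^2, i.e. c_0 = -2, c_1 = -3, c_2 = -4

D^0 f = (7/3)x^4 - (1/4)x^3
D^1 f = (28/3)x^3 - (3/4)x^2
D^2 f = 28x^2 - (3/2)x
matching coefficients of g against c_0 f + c_1 Df + … from the top degree down determines the c_i
solution: c_0 = -2, c_1 = -3, c_2 = -4


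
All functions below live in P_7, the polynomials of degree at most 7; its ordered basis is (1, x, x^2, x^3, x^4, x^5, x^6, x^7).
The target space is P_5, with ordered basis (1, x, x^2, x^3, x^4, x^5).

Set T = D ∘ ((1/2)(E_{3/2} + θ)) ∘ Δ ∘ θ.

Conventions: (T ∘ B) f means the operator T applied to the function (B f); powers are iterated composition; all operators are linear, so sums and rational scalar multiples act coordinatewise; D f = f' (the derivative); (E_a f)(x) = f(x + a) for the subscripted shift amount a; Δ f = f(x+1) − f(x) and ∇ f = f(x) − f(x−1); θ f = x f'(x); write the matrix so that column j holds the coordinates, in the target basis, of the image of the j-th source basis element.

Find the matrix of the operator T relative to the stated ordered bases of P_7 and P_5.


image of 1: 0
image of x: 0
image of x^2: 4
image of x^3: 27x + 45/2
image of x^4: 96x^2 + 144x + 106
image of x^5: 250x^3 + 525x^2 + (1425/2)x + 875/2
image of x^6: 540x^4 + 1440x^3 + 2745x^2 + 3240x + 13113/8
image of x^7: 1029x^5 + (6615/2)x^4 + (15925/2)x^3 + (27195/2)x^2 + (216531/16)x + 45815/8
each image's coordinates form column j of the matrix

the matrix is [[0, 0, 4, 45/2, 106, 875/2, 13113/8, 45815/8]; [0, 0, 0, 27, 144, 1425/2, 3240, 216531/16]; [0, 0, 0, 0, 96, 525, 2745, 27195/2]; [0, 0, 0, 0, 0, 250, 1440, 15925/2]; [0, 0, 0, 0, 0, 0, 540, 6615/2]; [0, 0, 0, 0, 0, 0, 0, 1029]] (rows listed top to bottom)


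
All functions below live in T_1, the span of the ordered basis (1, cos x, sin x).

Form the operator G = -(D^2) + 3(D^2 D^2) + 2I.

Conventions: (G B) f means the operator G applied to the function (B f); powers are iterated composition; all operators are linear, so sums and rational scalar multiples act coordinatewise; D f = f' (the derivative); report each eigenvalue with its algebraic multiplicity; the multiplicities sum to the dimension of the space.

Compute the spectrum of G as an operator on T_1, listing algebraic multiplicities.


λ = 2 (multiplicity 1), λ = 6 (multiplicity 2)

image of 1: 2
image of cos x: 6cos x
image of sin x: 6sin x
the matrix is diagonal; its diagonal is (2, 6, 6)
for a triangular matrix the eigenvalues are the diagonal entries, with algebraic multiplicity their repetition count


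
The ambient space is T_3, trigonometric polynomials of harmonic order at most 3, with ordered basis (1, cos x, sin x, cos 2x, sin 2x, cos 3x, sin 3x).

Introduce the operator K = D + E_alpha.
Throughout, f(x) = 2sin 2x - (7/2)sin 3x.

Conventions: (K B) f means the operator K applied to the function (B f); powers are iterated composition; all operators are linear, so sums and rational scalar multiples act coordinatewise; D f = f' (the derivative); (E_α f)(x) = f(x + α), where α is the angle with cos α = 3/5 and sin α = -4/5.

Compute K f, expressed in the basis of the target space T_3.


D f = 4cos 2x - (21/2)cos 3x
E_alpha f = -(48/25)cos 2x - (14/25)sin 2x + (154/125)cos 3x + (819/250)sin 3x
(D + E_alpha) f = (52/25)cos 2x - (14/25)sin 2x - (2317/250)cos 3x + (819/250)sin 3x

the result is g(x) = (52/25)cos 2x - (14/25)sin 2x - (2317/250)cos 3x + (819/250)sin 3x


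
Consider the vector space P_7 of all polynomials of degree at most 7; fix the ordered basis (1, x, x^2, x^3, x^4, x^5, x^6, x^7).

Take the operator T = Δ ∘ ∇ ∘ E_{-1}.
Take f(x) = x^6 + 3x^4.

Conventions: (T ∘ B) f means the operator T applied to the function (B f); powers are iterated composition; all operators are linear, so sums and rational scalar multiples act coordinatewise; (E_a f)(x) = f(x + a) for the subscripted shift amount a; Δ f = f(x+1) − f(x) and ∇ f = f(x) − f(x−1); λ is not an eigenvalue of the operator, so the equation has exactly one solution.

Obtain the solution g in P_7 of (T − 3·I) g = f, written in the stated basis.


write g with unknown coordinates in the stated basis and equate coefficients in (T − 3·I) g = f
solving from the highest basis element down gives g = -(1/3)x^6 - (13/3)x^4 + (40/3)x^3 - (122/3)x^2 + (244/3)x - 728/9
check: T g = -10x^4 + 40x^3 - 122x^2 + 244x - 728/3
so T g − 3·g = x^6 + 3x^4 = f ✓

g(x) = -(1/3)x^6 - (13/3)x^4 + (40/3)x^3 - (122/3)x^2 + (244/3)x - 728/9


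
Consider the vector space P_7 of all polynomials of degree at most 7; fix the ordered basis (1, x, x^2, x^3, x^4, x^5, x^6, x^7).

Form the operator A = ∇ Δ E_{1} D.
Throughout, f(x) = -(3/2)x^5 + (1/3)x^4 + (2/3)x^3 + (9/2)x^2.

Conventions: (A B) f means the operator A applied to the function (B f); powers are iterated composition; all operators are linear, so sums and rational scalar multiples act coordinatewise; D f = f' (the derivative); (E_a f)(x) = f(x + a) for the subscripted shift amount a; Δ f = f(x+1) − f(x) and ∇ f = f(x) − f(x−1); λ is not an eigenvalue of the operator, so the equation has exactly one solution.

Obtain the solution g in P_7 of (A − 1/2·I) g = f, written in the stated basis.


write g with unknown coordinates in the stated basis and equate coefficients in (A − 1/2·I) g = f
solving from the highest basis element down gives g = 3x^5 - (2/3)x^4 - (4/3)x^3 + 351x^2 + 688x + 372
check: A g = 180x^2 + 344x + 186
so A g − 1/2·g = -(3/2)x^5 + (1/3)x^4 + (2/3)x^3 + (9/2)x^2 = f ✓

the result is g(x) = 3x^5 - (2/3)x^4 - (4/3)x^3 + 351x^2 + 688x + 372
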